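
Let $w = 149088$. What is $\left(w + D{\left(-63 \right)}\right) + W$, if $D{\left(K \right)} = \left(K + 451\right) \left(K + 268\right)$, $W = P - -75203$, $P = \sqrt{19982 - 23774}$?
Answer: $303831 + 4 i \sqrt{237} \approx 3.0383 \cdot 10^{5} + 61.579 i$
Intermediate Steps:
$P = 4 i \sqrt{237}$ ($P = \sqrt{-3792} = 4 i \sqrt{237} \approx 61.579 i$)
$W = 75203 + 4 i \sqrt{237}$ ($W = 4 i \sqrt{237} - -75203 = 4 i \sqrt{237} + 75203 = 75203 + 4 i \sqrt{237} \approx 75203.0 + 61.579 i$)
$D{\left(K \right)} = \left(268 + K\right) \left(451 + K\right)$ ($D{\left(K \right)} = \left(451 + K\right) \left(268 + K\right) = \left(268 + K\right) \left(451 + K\right)$)
$\left(w + D{\left(-63 \right)}\right) + W = \left(149088 + \left(120868 + \left(-63\right)^{2} + 719 \left(-63\right)\right)\right) + \left(75203 + 4 i \sqrt{237}\right) = \left(149088 + \left(120868 + 3969 - 45297\right)\right) + \left(75203 + 4 i \sqrt{237}\right) = \left(149088 + 79540\right) + \left(75203 + 4 i \sqrt{237}\right) = 228628 + \left(75203 + 4 i \sqrt{237}\right) = 303831 + 4 i \sqrt{237}$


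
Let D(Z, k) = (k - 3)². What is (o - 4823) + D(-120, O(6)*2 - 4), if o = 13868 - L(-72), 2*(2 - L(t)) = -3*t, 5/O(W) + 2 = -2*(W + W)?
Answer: 1555735/169 ≈ 9205.5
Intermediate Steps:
O(W) = 5/(-2 - 4*W) (O(W) = 5/(-2 - 2*(W + W)) = 5/(-2 - 4*W))
L(t) = 2 + 3*t/2 (L(t) = 2 - (-3)*t/2 = 2 + 3*t/2)
D(Z, k) = (-3 + k)²
o = 13974 (o = 13868 - (2 + (3/2)*(-72)) = 13868 - (2 - 108) = 13868 - 1*(-106) = 13868 + 106 = 13974)
(o - 4823) + D(-120, O(6)*2 - 4) = (13974 - 4823) + (-3 + (-5/(2 + 4*6)*2 - 4))² = 9151 + (-3 + (-5/(2 + 24)*2 - 4))² = 9151 + (-3 + (-5/26*2 - 4))² = 9151 + (-3 + (-5/13 - 4))² = 9151 + (-3 - 57/13)² = 9151 + (-96/13)² = 9151 + 9216/169 = 1555735/169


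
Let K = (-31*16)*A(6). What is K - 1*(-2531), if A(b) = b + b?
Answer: -3421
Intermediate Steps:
A(b) = 2*b
K = -5952 (K = (-31*16)*(2*6) = -496*12 = -5952)
K - 1*(-2531) = -5952 - 1*(-2531) = -5952 + 2531 = -3421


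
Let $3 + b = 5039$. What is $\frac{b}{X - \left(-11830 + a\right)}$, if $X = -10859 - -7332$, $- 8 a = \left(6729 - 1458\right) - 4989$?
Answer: $\frac{20144}{33353} \approx 0.60396$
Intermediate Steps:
$b = 5036$ ($b = -3 + 5039 = 5036$)
$a = - \frac{141}{4}$ ($a = - \frac{\left(6729 - 1458\right) - 4989}{8} = - \frac{5271 - 4989}{8} = \left(- \frac{1}{8}\right) 282 = - \frac{141}{4} \approx -35.25$)
$X = -3527$ ($X = -10859 + 7332 = -3527$)
$\frac{b}{X - \left(-11830 + a\right)} = \frac{5036}{-3527 - \left(-11830 - \frac{141}{4}\right)} = \frac{5036}{-3527 - - \frac{47461}{4}} = \frac{5036}{-3527 + \frac{47461}{4}} = \frac{5036}{\frac{33353}{4}} = 5036 \cdot \frac{4}{33353} = \frac{20144}{33353}$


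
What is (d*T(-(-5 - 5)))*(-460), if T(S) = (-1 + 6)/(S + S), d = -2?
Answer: 230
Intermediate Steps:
T(S) = 5/(2*S) (T(S) = 5/((2*S)) = 5*(1/(2*S)) = 5/(2*S))
(d*T(-(-5 - 5)))*(-460) = -5/((-(-5 - 5)))*(-460) = -5/((-1*(-10)))*(-460) = -5/10*(-460) = -2*1/4*(-460) = -1/2*(-460) = 230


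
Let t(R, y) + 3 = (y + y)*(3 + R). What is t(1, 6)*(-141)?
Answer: -6345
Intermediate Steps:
t(R, y) = -3 + 2*y*(3 + R) (t(R, y) = -3 + (y + y)*(3 + R) = -3 + (2*y)*(3 + R) = -3 + 2*y*(3 + R))
t(1, 6)*(-141) = (-3 + 6*6 + 2*1*6)*(-141) = (-3 + 36 + 12)*(-141) = 45*(-141) = -6345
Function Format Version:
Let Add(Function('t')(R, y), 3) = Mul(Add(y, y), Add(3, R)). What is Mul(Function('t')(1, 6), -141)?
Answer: -6345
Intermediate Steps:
Function('t')(R, y) = Add(-3, Mul(2, y, Add(3, R))) (Function('t')(R, y) = Add(-3, Mul(Add(y, y), Add(3, R))) = Add(-3, Mul(Mul(2, y), Add(3, R))) = Add(-3, Mul(2, y, Add(3, R))))
Mul(Function('t')(1, 6), -141) = Mul(Add(-3, Mul(6, 6), Mul(2, 1, 6)), -141) = Mul(Add(-3, 36, 12), -141) = Mul(45, -141) = -6345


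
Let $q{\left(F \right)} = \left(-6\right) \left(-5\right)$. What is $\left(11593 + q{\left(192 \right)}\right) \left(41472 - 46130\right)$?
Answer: $-54139934$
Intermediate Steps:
$q{\left(F \right)} = 30$
$\left(11593 + q{\left(192 \right)}\right) \left(41472 - 46130\right) = \left(11593 + 30\right) \left(41472 - 46130\right) = 11623 \left(-4658\right) = -54139934$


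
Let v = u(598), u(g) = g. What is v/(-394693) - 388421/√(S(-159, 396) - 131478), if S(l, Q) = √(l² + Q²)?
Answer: -46/30361 + 388421*I*√3/(3*√(43826 - √20233)) ≈ -0.0015151 + 1073.0*I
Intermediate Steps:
v = 598
S(l, Q) = √(Q² + l²)
v/(-394693) - 388421/√(S(-159, 396) - 131478) = 598/(-394693) - 388421/√(√(396² + (-159)²) - 131478) = 598*(-1/394693) - 388421/√(√(156816 + 25281) - 131478) = -46/30361 - 388421/√(√182097 - 131478) = -46/30361 - 388421/√(3*√20233 - 131478) = -46/30361 - 388421/√(-131478 + 3*√20233)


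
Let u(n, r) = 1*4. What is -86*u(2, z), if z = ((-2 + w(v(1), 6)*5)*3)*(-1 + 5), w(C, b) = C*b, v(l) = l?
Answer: -344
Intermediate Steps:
z = 336 (z = ((-2 + (1*6)*5)*3)*(-1 + 5) = ((-2 + 6*5)*3)*4 = ((-2 + 30)*3)*4 = (28*3)*4 = 84*4 = 336)
u(n, r) = 4
-86*u(2, z) = -86*4 = -344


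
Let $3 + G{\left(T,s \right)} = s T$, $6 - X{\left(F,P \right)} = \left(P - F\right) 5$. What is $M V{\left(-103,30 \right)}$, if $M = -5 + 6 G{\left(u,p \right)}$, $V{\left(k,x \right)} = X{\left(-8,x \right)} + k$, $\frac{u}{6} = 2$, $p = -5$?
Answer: $109921$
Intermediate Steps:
$u = 12$ ($u = 6 \cdot 2 = 12$)
$X{\left(F,P \right)} = 6 - 5 P + 5 F$ ($X{\left(F,P \right)} = 6 - \left(P - F\right) 5 = 6 - \left(- 5 F + 5 P\right) = 6 + \left(- 5 P + 5 F\right) = 6 - 5 P + 5 F$)
$G{\left(T,s \right)} = -3 + T s$ ($G{\left(T,s \right)} = -3 + s T = -3 + T s$)
$V{\left(k,x \right)} = -34 + k - 5 x$ ($V{\left(k,x \right)} = \left(6 - 5 x + 5 \left(-8\right)\right) + k = \left(6 - 5 x - 40\right) + k = \left(-34 - 5 x\right) + k = -34 + k - 5 x$)
$M = -383$ ($M = -5 + 6 \left(-3 + 12 \left(-5\right)\right) = -5 + 6 \left(-3 - 60\right) = -5 + 6 \left(-63\right) = -5 - 378 = -383$)
$M V{\left(-103,30 \right)} = - 383 \left(-34 - 103 - 150\right) = \left(-383\right) \left(-287\right) = 109921$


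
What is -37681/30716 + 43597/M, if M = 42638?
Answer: -19108359/93547772 ≈ -0.20426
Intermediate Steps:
-37681/30716 + 43597/M = -37681/30716 + 43597/42638 = -37681*1/30716 + 43597*(1/42638) = -5383/4388 + 43597/42638 = -19108359/93547772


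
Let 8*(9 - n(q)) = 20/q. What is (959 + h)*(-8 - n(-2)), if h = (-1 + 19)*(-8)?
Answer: -59495/4 ≈ -14874.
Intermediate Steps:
n(q) = 9 - 5/(2*q)
h = -144 (h = 18*(-8) = -144)
(959 + h)*(-8 - n(-2)) = (959 - 144)*(-8 - (9 - 5/2/(-2))) = 815*(-8 - (9 - 5/2*(-1/2))) = 815*(-8 - (9 + 5/4)) = 815*(-8 - 1*41/4) = 815*(-8 - 41/4) = 815*(-73/4) = -59495/4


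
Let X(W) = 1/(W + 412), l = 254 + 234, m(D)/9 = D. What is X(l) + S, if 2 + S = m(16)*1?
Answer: 127801/900 ≈ 142.00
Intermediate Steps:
m(D) = 9*D
l = 488
X(W) = 1/(412 + W)
S = 142 (S = -2 + (9*16)*1 = -2 + 144*1 = -2 + 144 = 142)
X(l) + S = 1/(412 + 488) + 142 = 1/900 + 142 = 127801/900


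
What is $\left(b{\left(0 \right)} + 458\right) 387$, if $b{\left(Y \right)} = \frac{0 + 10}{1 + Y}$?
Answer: $181116$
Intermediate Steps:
$b{\left(Y \right)} = \frac{10}{1 + Y}$
$\left(b{\left(0 \right)} + 458\right) 387 = \left(\frac{10}{1 + 0} + 458\right) 387 = \left(\frac{10}{1} + 458\right) 387 = \left(10 \cdot 1 + 458\right) 387 = \left(10 + 458\right) 387 = 468 \cdot 387 = 181116$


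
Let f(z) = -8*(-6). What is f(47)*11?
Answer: 528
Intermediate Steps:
f(z) = 48
f(47)*11 = 48*11 = 528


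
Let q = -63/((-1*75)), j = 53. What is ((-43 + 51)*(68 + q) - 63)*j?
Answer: 646229/25 ≈ 25849.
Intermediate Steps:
q = 21/25 (q = -63/(-75) = -63*(-1/75) = 21/25 ≈ 0.84000)
((-43 + 51)*(68 + q) - 63)*j = ((-43 + 51)*(68 + 21/25) - 63)*53 = (8*(1721/25) - 63)*53 = (13768/25 - 63)*53 = (12193/25)*53 = 646229/25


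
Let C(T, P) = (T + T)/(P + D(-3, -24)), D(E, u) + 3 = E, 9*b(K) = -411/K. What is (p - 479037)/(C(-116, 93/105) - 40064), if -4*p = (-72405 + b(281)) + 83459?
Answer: 290808975671/24154768992 ≈ 12.039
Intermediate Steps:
b(K) = -137/(3*K) (b(K) = (-411/K)/9 = -137/(3*K))
D(E, u) = -3 + E
C(T, P) = 2*T/(-6 + P) (C(T, P) = (T + T)/(P + (-3 - 3)) = (2*T)/(P - 6) = (2*T)/(-6 + P) = 2*T/(-6 + P))
p = -9318385/3372 (p = -((-72405 - 137/3/281) + 83459)/4 = -((-72405 - 137/3*1/281) + 83459)/4 = -((-72405 - 137/843) + 83459)/4 = -(-61037552/843 + 83459)/4 = -1/4*9318385/843 = -9318385/3372 ≈ -2763.5)
(p - 479037)/(C(-116, 93/105) - 40064) = (-9318385/3372 - 479037)/(2*(-116)/(-6 + 93/105) - 40064) = -1624631149/(3372*(2*(-116)/(-6 + 93*(1/105)) - 40064)) = -1624631149/(3372*(2*(-116)/(-6 + 31/35) - 40064)) = -1624631149/(3372*(2*(-116)/(-179/35) - 40064)) = -1624631149/(3372*(2*(-116)*(-35/179) - 40064)) = -1624631149/(3372*(8120/179 - 40064)) = -1624631149/(3372*(-7163336/179)) = -1624631149/3372*(-179/7163336) = 290808975671/24154768992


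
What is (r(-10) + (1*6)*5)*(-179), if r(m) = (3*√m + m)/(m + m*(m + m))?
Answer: -101851/19 - 537*I*√10/190 ≈ -5360.6 - 8.9376*I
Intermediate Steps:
r(m) = (m + 3*√m)/(m + 2*m²) (r(m) = (m + 3*√m)/(m + m*(2*m)) = (m + 3*√m)/(m + 2*m²))
(r(-10) + (1*6)*5)*(-179) = ((-10 + 3*√(-10))/((-10)*(1 + 2*(-10))) + (1*6)*5)*(-179) = (-(-10 + 3*(I*√10))/(10*(1 - 20)) + 6*5)*(-179) = (-⅒*(-10 + 3*I*√10)/(-19) + 30)*(-179) = (-⅒*(-1/19)*(-10 + 3*I*√10) + 30)*(-179) = ((-1/19 + 3*I*√10/190) + 30)*(-179) = (569/19 + 3*I*√10/190)*(-179) = -101851/19 - 537*I*√10/190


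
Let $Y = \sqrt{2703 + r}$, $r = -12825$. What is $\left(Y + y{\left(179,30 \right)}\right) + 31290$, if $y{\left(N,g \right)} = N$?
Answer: $31469 + i \sqrt{10122} \approx 31469.0 + 100.61 i$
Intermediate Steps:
$Y = i \sqrt{10122}$ ($Y = \sqrt{2703 - 12825} = \sqrt{-10122} = i \sqrt{10122} \approx 100.61 i$)
$\left(Y + y{\left(179,30 \right)}\right) + 31290 = \left(i \sqrt{10122} + 179\right) + 31290 = \left(179 + i \sqrt{10122}\right) + 31290 = 31469 + i \sqrt{10122}$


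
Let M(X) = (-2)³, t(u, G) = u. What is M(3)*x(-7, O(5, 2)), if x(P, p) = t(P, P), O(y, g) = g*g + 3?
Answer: 56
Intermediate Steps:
O(y, g) = 3 + g² (O(y, g) = g² + 3 = 3 + g²)
x(P, p) = P
M(X) = -8
M(3)*x(-7, O(5, 2)) = -8*(-7) = 56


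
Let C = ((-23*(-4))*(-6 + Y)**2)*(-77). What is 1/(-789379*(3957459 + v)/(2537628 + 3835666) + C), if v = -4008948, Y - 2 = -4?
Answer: -6373294/2848854205213 ≈ -2.2371e-6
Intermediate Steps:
Y = -2 (Y = 2 - 4 = -2)
C = -453376 (C = ((-23*(-4))*(-6 - 2)**2)*(-77) = (92*(-8)**2)*(-77) = (92*64)*(-77) = 5888*(-77) = -453376)
1/(-789379*(3957459 + v)/(2537628 + 3835666) + C) = 1/(-789379*(3957459 - 4008948)/(2537628 + 3835666) - 453376) = 1/(-789379/(6373294/(-51489)) - 453376) = 1/(-789379/(6373294*(-1/51489)) - 453376) = 1/(-789379/(-6373294/51489) - 453376) = 1/(-789379*(-51489/6373294) - 453376) = 1/(40644335331/6373294 - 453376) = 1/(-2848854205213/6373294) = -6373294/2848854205213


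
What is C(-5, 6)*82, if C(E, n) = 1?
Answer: 82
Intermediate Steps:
C(-5, 6)*82 = 1*82 = 82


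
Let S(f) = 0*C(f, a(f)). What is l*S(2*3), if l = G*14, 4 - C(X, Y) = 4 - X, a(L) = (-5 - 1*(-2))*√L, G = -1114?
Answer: 0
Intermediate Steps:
a(L) = -3*√L (a(L) = (-5 + 2)*√L = -3*√L)
C(X, Y) = X (C(X, Y) = 4 - (4 - X) = 4 + (-4 + X) = X)
S(f) = 0 (S(f) = 0*f = 0)
l = -15596 (l = -1114*14 = -15596)
l*S(2*3) = -15596*0 = 0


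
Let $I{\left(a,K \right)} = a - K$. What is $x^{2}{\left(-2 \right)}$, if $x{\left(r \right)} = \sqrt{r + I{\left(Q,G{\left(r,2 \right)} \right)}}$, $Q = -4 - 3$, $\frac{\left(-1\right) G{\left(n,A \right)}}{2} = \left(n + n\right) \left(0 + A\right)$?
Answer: $-25$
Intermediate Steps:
$G{\left(n,A \right)} = - 4 A n$ ($G{\left(n,A \right)} = - 2 \left(n + n\right) \left(0 + A\right) = - 2 \cdot 2 n A = - 2 \cdot 2 A n = - 4 A n$)
$Q = -7$ ($Q = -4 - 3 = -7$)
$x{\left(r \right)} = \sqrt{-7 + 9 r}$ ($x{\left(r \right)} = \sqrt{r - \left(7 - 8 r\right)} = \sqrt{r + \left(-7 + 8 r\right)} = \sqrt{-7 + 9 r}$)
$x^{2}{\left(-2 \right)} = \left(\sqrt{-7 + 9 \left(-2\right)}\right)^{2} = \left(\sqrt{-7 - 18}\right)^{2} = \left(\sqrt{-25}\right)^{2} = \left(5 i\right)^{2} = -25$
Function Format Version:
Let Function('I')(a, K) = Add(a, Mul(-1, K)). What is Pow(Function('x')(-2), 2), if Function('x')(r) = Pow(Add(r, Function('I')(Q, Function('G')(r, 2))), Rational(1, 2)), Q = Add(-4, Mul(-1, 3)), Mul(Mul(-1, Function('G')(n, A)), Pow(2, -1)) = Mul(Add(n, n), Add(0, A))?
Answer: -25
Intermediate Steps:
Function('G')(n, A) = Mul(-4, A, n) (Function('G')(n, A) = Mul(-2, Mul(Add(n, n), Add(0, A))) = Mul(-2, Mul(Mul(2, n), A)) = Mul(-2, Mul(2, A, n)) = Mul(-4, A, n))
Q = -7 (Q = Add(-4, -3) = -7)
Function('x')(r) = Pow(Add(-7, Mul(9, r)), Rational(1, 2)) (Function('x')(r) = Pow(Add(r, Add(-7, Mul(-1, Mul(-4, 2, r)))), Rational(1, 2)) = Pow(Add(r, Add(-7, Mul(-1, Mul(-8, r)))), Rational(1, 2)) = Pow(Add(r, Add(-7, Mul(8, r))), Rational(1, 2)) = Pow(Add(-7, Mul(9, r)), Rational(1, 2)))
Pow(Function('x')(-2), 2) = Pow(Pow(Add(-7, Mul(9, -2)), Rational(1, 2)), 2) = Pow(Pow(Add(-7, -18), Rational(1, 2)), 2) = Pow(Pow(-25, Rational(1, 2)), 2) = Pow(Mul(5, I), 2) = -25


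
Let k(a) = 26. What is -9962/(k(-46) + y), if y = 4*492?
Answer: -4981/997 ≈ -4.9960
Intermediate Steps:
y = 1968
-9962/(k(-46) + y) = -9962/(26 + 1968) = -9962/1994 = -9962*1/1994 = -4981/997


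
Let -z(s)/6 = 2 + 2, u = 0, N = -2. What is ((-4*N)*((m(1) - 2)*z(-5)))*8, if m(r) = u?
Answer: 3072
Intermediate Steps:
m(r) = 0
z(s) = -24 (z(s) = -6*(2 + 2) = -6*4 = -24)
((-4*N)*((m(1) - 2)*z(-5)))*8 = ((-4*(-2))*((0 - 2)*(-24)))*8 = (8*(-2*(-24)))*8 = (8*48)*8 = 384*8 = 3072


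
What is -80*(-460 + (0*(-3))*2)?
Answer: 36800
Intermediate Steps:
-80*(-460 + (0*(-3))*2) = -80*(-460 + 0*2) = -80*(-460 + 0) = -80*(-460) = 36800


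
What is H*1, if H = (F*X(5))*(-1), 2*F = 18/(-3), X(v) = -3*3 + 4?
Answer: -15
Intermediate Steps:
X(v) = -5 (X(v) = -9 + 4 = -5)
F = -3 (F = (18/(-3))/2 = (18*(-⅓))/2 = (½)*(-6) = -3)
H = -15 (H = -3*(-5)*(-1) = 15*(-1) = -15)
H*1 = -15*1 = -15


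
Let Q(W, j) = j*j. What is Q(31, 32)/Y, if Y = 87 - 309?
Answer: -512/111 ≈ -4.6126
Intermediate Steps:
Q(W, j) = j²
Y = -222
Q(31, 32)/Y = 32²/(-222) = 1024*(-1/222) = -512/111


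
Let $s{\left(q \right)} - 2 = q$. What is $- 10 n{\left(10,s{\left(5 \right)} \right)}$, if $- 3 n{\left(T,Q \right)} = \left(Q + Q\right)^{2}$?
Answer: $\frac{1960}{3} \approx 653.33$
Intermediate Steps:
$s{\left(q \right)} = 2 + q$
$n{\left(T,Q \right)} = - \frac{4 Q^{2}}{3}$ ($n{\left(T,Q \right)} = - \frac{\left(Q + Q\right)^{2}}{3} = - \frac{\left(2 Q\right)^{2}}{3} = - \frac{4 Q^{2}}{3}$)
$- 10 n{\left(10,s{\left(5 \right)} \right)} = - 10 \left(- \frac{4 \left(2 + 5\right)^{2}}{3}\right) = - 10 \left(- \frac{4 \cdot 7^{2}}{3}\right) = - 10 \left(\left(- \frac{4}{3}\right) 49\right) = \left(-10\right) \left(- \frac{196}{3}\right) = \frac{1960}{3}$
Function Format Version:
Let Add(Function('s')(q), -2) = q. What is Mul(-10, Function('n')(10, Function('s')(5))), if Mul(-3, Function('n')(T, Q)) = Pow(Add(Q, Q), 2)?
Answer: Rational(1960, 3) ≈ 653.33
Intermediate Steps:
Function('s')(q) = Add(2, q)
Function('n')(T, Q) = Mul(Rational(-4, 3), Pow(Q, 2)) (Function('n')(T, Q) = Mul(Rational(-1, 3), Pow(Add(Q, Q), 2)) = Mul(Rational(-1, 3), Pow(Mul(2, Q), 2)) = Mul(Rational(-1, 3), Mul(4, Pow(Q, 2))) = Mul(Rational(-4, 3), Pow(Q, 2)))
Mul(-10, Function('n')(10, Function('s')(5))) = Mul(-10, Mul(Rational(-4, 3), Pow(Add(2, 5), 2))) = Mul(-10, Mul(Rational(-4, 3), Pow(7, 2))) = Mul(-10, Mul(Rational(-4, 3), 49)) = Mul(-10, Rational(-196, 3)) = Rational(1960, 3)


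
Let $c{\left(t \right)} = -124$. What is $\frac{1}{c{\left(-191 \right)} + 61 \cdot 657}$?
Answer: $\frac{1}{39953} \approx 2.5029 \cdot 10^{-5}$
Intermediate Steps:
$\frac{1}{c{\left(-191 \right)} + 61 \cdot 657} = \frac{1}{-124 + 61 \cdot 657} = \frac{1}{-124 + 40077} = \frac{1}{39953}$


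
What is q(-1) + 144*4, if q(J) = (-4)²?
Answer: 592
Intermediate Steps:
q(J) = 16
q(-1) + 144*4 = 16 + 144*4 = 16 + 576 = 592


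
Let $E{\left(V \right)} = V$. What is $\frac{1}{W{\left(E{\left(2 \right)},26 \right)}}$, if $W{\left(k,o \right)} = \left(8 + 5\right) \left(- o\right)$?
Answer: $- \frac{1}{338} \approx -0.0029586$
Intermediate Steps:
$W{\left(k,o \right)} = - 13 o$ ($W{\left(k,o \right)} = 13 \left(- o\right) = - 13 o$)
$\frac{1}{W{\left(E{\left(2 \right)},26 \right)}} = \frac{1}{\left(-13\right) 26} = \frac{1}{-338} = - \frac{1}{338}$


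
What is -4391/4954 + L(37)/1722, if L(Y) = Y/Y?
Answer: -1889087/2132697 ≈ -0.88577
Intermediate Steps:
L(Y) = 1
-4391/4954 + L(37)/1722 = -4391/4954 + 1/1722 = -1889087/2132697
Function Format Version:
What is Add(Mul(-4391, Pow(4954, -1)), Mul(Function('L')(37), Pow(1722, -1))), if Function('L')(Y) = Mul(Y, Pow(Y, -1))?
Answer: Rational(-1889087, 2132697) ≈ -0.88577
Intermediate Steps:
Function('L')(Y) = 1
Add(Mul(-4391, Pow(4954, -1)), Mul(Function('L')(37), Pow(1722, -1))) = Add(Mul(-4391, Pow(4954, -1)), Mul(1, Pow(1722, -1))) = Add(Mul(-4391, Rational(1, 4954)), Mul(1, Rational(1, 1722))) = Add(Rational(-4391, 4954), Rational(1, 1722)) = Rational(-1889087, 2132697)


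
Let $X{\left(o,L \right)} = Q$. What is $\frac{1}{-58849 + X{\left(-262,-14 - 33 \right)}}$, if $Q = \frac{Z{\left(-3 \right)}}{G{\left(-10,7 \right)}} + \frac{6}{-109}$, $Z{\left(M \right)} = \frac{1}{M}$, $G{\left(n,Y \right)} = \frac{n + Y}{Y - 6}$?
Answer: $- \frac{981}{57730814} \approx -1.6993 \cdot 10^{-5}$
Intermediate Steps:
$G{\left(n,Y \right)} = \frac{Y + n}{-6 + Y}$
$Q = \frac{55}{981}$ ($Q = \frac{1}{\left(-3\right) \frac{7 - 10}{-6 + 7}} + \frac{6}{-109} = - \frac{1}{3 \cdot 1^{-1} \left(-3\right)} + 6 \left(- \frac{1}{109}\right) = - \frac{1}{3 \cdot 1 \left(-3\right)} - \frac{6}{109} = - \frac{1}{3 \left(-3\right)} - \frac{6}{109} = \left(- \frac{1}{3}\right) \left(- \frac{1}{3}\right) - \frac{6}{109} = \frac{1}{9} - \frac{6}{109} = \frac{55}{981} \approx 0.056065$)
$X{\left(o,L \right)} = \frac{55}{981}$
$\frac{1}{-58849 + X{\left(-262,-14 - 33 \right)}} = \frac{1}{-58849 + \frac{55}{981}} = \frac{1}{- \frac{57730814}{981}} = - \frac{981}{57730814}$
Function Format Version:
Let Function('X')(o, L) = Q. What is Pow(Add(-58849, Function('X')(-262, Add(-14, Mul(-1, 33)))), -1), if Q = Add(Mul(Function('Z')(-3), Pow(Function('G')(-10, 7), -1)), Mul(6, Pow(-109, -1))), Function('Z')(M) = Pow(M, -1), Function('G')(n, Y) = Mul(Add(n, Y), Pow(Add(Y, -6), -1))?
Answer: Rational(-981, 57730814) ≈ -1.6993e-5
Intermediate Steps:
Function('G')(n, Y) = Mul(Pow(Add(-6, Y), -1), Add(Y, n)) (Function('G')(n, Y) = Mul(Add(Y, n), Pow(Add(-6, Y), -1)) = Mul(Pow(Add(-6, Y), -1), Add(Y, n)))
Q = Rational(55, 981) (Q = Add(Mul(Pow(-3, -1), Pow(Mul(Pow(Add(-6, 7), -1), Add(7, -10)), -1)), Mul(6, Pow(-109, -1))) = Add(Mul(Rational(-1, 3), Pow(Mul(Pow(1, -1), -3), -1)), Mul(6, Rational(-1, 109))) = Add(Mul(Rational(-1, 3), Pow(Mul(1, -3), -1)), Rational(-6, 109)) = Add(Mul(Rational(-1, 3), Pow(-3, -1)), Rational(-6, 109)) = Add(Mul(Rational(-1, 3), Rational(-1, 3)), Rational(-6, 109)) = Add(Rational(1, 9), Rational(-6, 109)) = Rational(55, 981) ≈ 0.056065)
Function('X')(o, L) = Rational(55, 981)
Pow(Add(-58849, Function('X')(-262, Add(-14, Mul(-1, 33)))), -1) = Pow(Add(-58849, Rational(55, 981)), -1) = Pow(Rational(-57730814, 981), -1) = Rational(-981, 57730814)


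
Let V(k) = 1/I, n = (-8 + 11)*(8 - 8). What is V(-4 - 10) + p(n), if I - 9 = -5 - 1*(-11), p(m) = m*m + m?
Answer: 1/15 ≈ 0.066667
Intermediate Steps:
n = 0 (n = 3*0 = 0)
p(m) = m + m² (p(m) = m² + m = m + m²)
I = 15 (I = 9 + (-5 - 1*(-11)) = 9 + (-5 + 11) = 9 + 6 = 15)
V(k) = 1/15
V(-4 - 10) + p(n) = 1/15 + 0*(1 + 0) = 1/15 + 0*1 = 1/15 + 0 = 1/15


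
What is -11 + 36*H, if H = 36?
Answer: 1285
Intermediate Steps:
-11 + 36*H = -11 + 36*36 = -11 + 1296 = 1285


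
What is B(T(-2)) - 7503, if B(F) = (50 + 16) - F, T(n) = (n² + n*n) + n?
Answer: -7443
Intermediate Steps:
T(n) = n + 2*n² (T(n) = (n² + n²) + n = 2*n² + n = n + 2*n²)
B(F) = 66 - F
B(T(-2)) - 7503 = (66 - (-2)*(1 + 2*(-2))) - 7503 = (66 - (-2)*(1 - 4)) - 7503 = (66 - (-2)*(-3)) - 7503 = (66 - 1*6) - 7503 = (66 - 6) - 7503 = 60 - 7503 = -7443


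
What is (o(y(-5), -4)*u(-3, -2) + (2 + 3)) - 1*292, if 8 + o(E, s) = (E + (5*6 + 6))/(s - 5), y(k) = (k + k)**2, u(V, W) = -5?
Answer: -1543/9 ≈ -171.44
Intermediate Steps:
y(k) = 4*k**2 (y(k) = (2*k)**2 = 4*k**2)
o(E, s) = -8 + (36 + E)/(-5 + s) (o(E, s) = -8 + (E + (5*6 + 6))/(s - 5) = -8 + (E + (30 + 6))/(-5 + s) = -8 + (E + 36)/(-5 + s) = -8 + (36 + E)/(-5 + s))
(o(y(-5), -4)*u(-3, -2) + (2 + 3)) - 1*292 = (((76 + 4*(-5)**2 - 8*(-4))/(-5 - 4))*(-5) + (2 + 3)) - 1*292 = (((76 + 4*25 + 32)/(-9))*(-5) + 5) - 292 = (-(76 + 100 + 32)/9*(-5) + 5) - 292 = (-1/9*208*(-5) + 5) - 292 = (-208/9*(-5) + 5) - 292 = (1040/9 + 5) - 292 = 1085/9 - 292 = -1543/9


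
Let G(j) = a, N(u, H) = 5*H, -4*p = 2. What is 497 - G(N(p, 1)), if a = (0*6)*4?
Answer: 497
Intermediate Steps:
p = -1/2 (p = -1/4*2 = -1/2 ≈ -0.50000)
a = 0 (a = 0*4 = 0)
G(j) = 0
497 - G(N(p, 1)) = 497 - 1*0 = 497 + 0 = 497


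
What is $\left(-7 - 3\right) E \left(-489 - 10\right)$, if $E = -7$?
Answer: $-34930$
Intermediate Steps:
$\left(-7 - 3\right) E \left(-489 - 10\right) = \left(-7 - 3\right) \left(-7\right) \left(-489 - 10\right) = \left(-10\right) \left(-7\right) \left(-499\right) = 70 \left(-499\right) = -34930$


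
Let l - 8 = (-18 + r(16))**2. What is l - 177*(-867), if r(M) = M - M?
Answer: 153791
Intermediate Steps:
r(M) = 0
l = 332 (l = 8 + (-18 + 0)**2 = 8 + (-18)**2 = 8 + 324 = 332)
l - 177*(-867) = 332 - 177*(-867) = 332 + 153459 = 153791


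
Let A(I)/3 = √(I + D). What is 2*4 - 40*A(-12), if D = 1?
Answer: 8 - 120*I*√11 ≈ 8.0 - 398.0*I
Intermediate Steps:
A(I) = 3*√(1 + I) (A(I) = 3*√(I + 1) = 3*√(1 + I))
2*4 - 40*A(-12) = 2*4 - 120*√(1 - 12) = 8 - 120*√(-11) = 8 - 120*I*√11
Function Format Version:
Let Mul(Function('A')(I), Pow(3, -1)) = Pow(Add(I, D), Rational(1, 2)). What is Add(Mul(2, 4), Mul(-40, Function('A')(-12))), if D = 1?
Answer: Add(8, Mul(-120, I, Pow(11, Rational(1, 2)))) ≈ Add(8.0000, Mul(-398.00, I))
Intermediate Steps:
Function('A')(I) = Mul(3, Pow(Add(1, I), Rational(1, 2))) (Function('A')(I) = Mul(3, Pow(Add(I, 1), Rational(1, 2))) = Mul(3, Pow(Add(1, I), Rational(1, 2))))
Add(Mul(2, 4), Mul(-40, Function('A')(-12))) = Add(Mul(2, 4), Mul(-40, Mul(3, Pow(Add(1, -12), Rational(1, 2))))) = Add(8, Mul(-40, Mul(3, Pow(-11, Rational(1, 2))))) = Add(8, Mul(-40, Mul(3, Mul(I, Pow(11, Rational(1, 2)))))) = Add(8, Mul(-40, Mul(3, I, Pow(11, Rational(1, 2))))) = Add(8, Mul(-120, I, Pow(11, Rational(1, 2))))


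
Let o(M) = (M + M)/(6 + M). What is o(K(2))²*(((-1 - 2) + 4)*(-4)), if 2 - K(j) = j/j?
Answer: -16/49 ≈ -0.32653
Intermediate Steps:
K(j) = 1 (K(j) = 2 - j/j = 2 - 1*1 = 2 - 1 = 1)
o(M) = 2*M/(6 + M) (o(M) = (2*M)/(6 + M) = 2*M/(6 + M))
o(K(2))²*(((-1 - 2) + 4)*(-4)) = (2*1/(6 + 1))²*(((-1 - 2) + 4)*(-4)) = (2*1/7)²*((-3 + 4)*(-4)) = (2*1*(⅐))²*(1*(-4)) = (2/7)²*(-4) = (4/49)*(-4) = -16/49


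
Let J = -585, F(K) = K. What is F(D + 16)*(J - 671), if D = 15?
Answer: -38936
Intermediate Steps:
F(D + 16)*(J - 671) = (15 + 16)*(-585 - 671) = 31*(-1256) = -38936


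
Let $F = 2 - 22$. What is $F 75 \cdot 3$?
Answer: $-4500$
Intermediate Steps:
$F = -20$ ($F = 2 - 22 = -20$)
$F 75 \cdot 3 = - 20 \cdot 75 \cdot 3 = \left(-20\right) 225 = -4500$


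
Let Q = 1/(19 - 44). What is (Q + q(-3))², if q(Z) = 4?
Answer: 9801/625 ≈ 15.682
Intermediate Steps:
Q = -1/25 (Q = 1/(-25) = -1/25 ≈ -0.040000)
(Q + q(-3))² = (-1/25 + 4)² = (99/25)² = 9801/625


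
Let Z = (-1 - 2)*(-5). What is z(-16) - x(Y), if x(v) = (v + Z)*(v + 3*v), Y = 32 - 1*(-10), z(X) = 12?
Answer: -9564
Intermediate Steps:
Z = 15 (Z = -3*(-5) = 15)
Y = 42 (Y = 32 + 10 = 42)
x(v) = 4*v*(15 + v) (x(v) = (v + 15)*(v + 3*v) = (15 + v)*(4*v) = 4*v*(15 + v))
z(-16) - x(Y) = 12 - 4*42*(15 + 42) = 12 - 4*42*57 = 12 - 1*9576 = 12 - 9576 = -9564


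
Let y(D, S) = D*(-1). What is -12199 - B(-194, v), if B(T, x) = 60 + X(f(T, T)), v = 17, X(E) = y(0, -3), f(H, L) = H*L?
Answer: -12259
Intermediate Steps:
y(D, S) = -D
X(E) = 0 (X(E) = -1*0 = 0)
B(T, x) = 60 (B(T, x) = 60 + 0 = 60)
-12199 - B(-194, v) = -12199 - 1*60 = -12199 - 60 = -12259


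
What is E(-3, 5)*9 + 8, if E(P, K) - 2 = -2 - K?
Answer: -37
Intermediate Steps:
E(P, K) = -K (E(P, K) = 2 + (-2 - K) = -K)
E(-3, 5)*9 + 8 = -1*5*9 + 8 = -5*9 + 8 = -45 + 8 = -37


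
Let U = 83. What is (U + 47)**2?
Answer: 16900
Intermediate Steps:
(U + 47)**2 = (83 + 47)**2 = 130**2 = 16900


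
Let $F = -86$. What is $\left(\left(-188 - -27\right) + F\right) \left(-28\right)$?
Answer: $6916$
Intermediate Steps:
$\left(\left(-188 - -27\right) + F\right) \left(-28\right) = \left(\left(-188 - -27\right) - 86\right) \left(-28\right) = \left(\left(-188 + 27\right) - 86\right) \left(-28\right) = \left(-161 - 86\right) \left(-28\right) = \left(-247\right) \left(-28\right) = 6916$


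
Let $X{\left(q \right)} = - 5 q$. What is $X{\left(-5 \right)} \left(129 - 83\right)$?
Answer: $1150$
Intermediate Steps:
$X{\left(-5 \right)} \left(129 - 83\right) = \left(-5\right) \left(-5\right) \left(129 - 83\right) = 25 \cdot 46 = 1150$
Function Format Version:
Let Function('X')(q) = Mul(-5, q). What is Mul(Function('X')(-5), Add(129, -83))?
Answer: 1150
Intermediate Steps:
Mul(Function('X')(-5), Add(129, -83)) = Mul(Mul(-5, -5), Add(129, -83)) = Mul(25, 46) = 1150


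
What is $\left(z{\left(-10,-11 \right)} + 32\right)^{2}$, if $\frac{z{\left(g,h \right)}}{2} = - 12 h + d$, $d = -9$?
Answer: $77284$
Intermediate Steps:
$z{\left(g,h \right)} = -18 - 24 h$ ($z{\left(g,h \right)} = 2 \left(- 12 h - 9\right) = 2 \left(-9 - 12 h\right) = -18 - 24 h$)
$\left(z{\left(-10,-11 \right)} + 32\right)^{2} = \left(\left(-18 - -264\right) + 32\right)^{2} = \left(\left(-18 + 264\right) + 32\right)^{2} = \left(246 + 32\right)^{2} = 278^{2} = 77284$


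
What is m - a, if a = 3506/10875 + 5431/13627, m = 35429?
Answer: 5250245101738/148193625 ≈ 35428.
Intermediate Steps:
a = 106838387/148193625 (a = 3506*(1/10875) + 5431*(1/13627) = 3506/10875 + 5431/13627 = 106838387/148193625 ≈ 0.72094)
m - a = 35429 - 1*106838387/148193625 = 35429 - 106838387/148193625 = 5250245101738/148193625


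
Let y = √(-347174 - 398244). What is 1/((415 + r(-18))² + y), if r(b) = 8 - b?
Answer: 194481/37823604779 - I*√745418/37823604779 ≈ 5.1418e-6 - 2.2826e-8*I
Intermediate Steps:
y = I*√745418 (y = √(-745418) = I*√745418 ≈ 863.38*I)
1/((415 + r(-18))² + y) = 1/((415 + (8 - 1*(-18)))² + I*√745418) = 1/((415 + (8 + 18))² + I*√745418) = 1/((415 + 26)² + I*√745418) = 1/(441² + I*√745418) = 1/(194481 + I*√745418)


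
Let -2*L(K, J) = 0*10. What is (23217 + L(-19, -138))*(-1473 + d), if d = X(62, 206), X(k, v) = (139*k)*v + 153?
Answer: 41186679396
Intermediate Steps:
L(K, J) = 0 (L(K, J) = -0*10 = -1/2*0 = 0)
X(k, v) = 153 + 139*k*v (X(k, v) = 139*k*v + 153 = 153 + 139*k*v)
d = 1775461 (d = 153 + 139*62*206 = 153 + 1775308 = 1775461)
(23217 + L(-19, -138))*(-1473 + d) = (23217 + 0)*(-1473 + 1775461) = 23217*1773988 = 41186679396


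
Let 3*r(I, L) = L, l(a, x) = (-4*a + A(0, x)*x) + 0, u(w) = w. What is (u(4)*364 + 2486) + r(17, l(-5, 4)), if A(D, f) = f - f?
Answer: 11846/3 ≈ 3948.7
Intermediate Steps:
A(D, f) = 0
l(a, x) = -4*a (l(a, x) = (-4*a + 0*x) + 0 = (-4*a + 0) + 0 = -4*a + 0 = -4*a)
r(I, L) = L/3
(u(4)*364 + 2486) + r(17, l(-5, 4)) = (4*364 + 2486) + (-4*(-5))/3 = (1456 + 2486) + (⅓)*20 = 3942 + 20/3 = 11846/3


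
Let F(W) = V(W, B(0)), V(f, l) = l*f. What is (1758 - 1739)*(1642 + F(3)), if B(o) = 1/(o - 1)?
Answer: 31141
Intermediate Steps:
B(o) = 1/(-1 + o)
V(f, l) = f*l
F(W) = -W (F(W) = W/(-1 + 0) = W/(-1) = W*(-1) = -W)
(1758 - 1739)*(1642 + F(3)) = (1758 - 1739)*(1642 - 1*3) = 19*(1642 - 3) = 19*1639 = 31141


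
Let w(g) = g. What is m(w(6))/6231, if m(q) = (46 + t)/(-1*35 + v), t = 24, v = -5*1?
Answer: -7/24924 ≈ -0.00028085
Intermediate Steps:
v = -5
m(q) = -7/4 (m(q) = (46 + 24)/(-1*35 - 5) = 70/(-35 - 5) = 70/(-40) = 70*(-1/40) = -7/4)
m(w(6))/6231 = -7/4/6231 = -7/4*1/6231 = -7/24924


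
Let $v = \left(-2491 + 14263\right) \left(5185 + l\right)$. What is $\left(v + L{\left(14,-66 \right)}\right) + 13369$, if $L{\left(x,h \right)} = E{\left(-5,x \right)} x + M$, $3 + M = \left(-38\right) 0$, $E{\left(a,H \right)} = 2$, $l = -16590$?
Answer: $-134246266$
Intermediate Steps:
$M = -3$ ($M = -3 - 0 = -3 + 0 = -3$)
$L{\left(x,h \right)} = -3 + 2 x$ ($L{\left(x,h \right)} = 2 x - 3 = -3 + 2 x$)
$v = -134259660$ ($v = \left(-2491 + 14263\right) \left(5185 - 16590\right) = 11772 \left(-11405\right) = -134259660$)
$\left(v + L{\left(14,-66 \right)}\right) + 13369 = \left(-134259660 + \left(-3 + 2 \cdot 14\right)\right) + 13369 = \left(-134259660 + \left(-3 + 28\right)\right) + 13369 = \left(-134259660 + 25\right) + 13369 = -134259635 + 13369 = -134246266$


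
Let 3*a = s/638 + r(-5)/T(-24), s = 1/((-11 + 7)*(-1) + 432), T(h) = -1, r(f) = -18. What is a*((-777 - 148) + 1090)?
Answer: 25035125/25288 ≈ 990.00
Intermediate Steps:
s = 1/436 (s = 1/(-4*(-1) + 432) = 1/(4 + 432) = 1/436 ≈ 0.0022936)
a = 5007025/834504 (a = ((1/436)/638 - 18/(-1))/3 = ((1/436)*(1/638) - 18*(-1))/3 = (1/278168 + 18)/3 = (⅓)*(5007025/278168) = 5007025/834504 ≈ 6.0000)
a*((-777 - 148) + 1090) = 5007025*((-777 - 148) + 1090)/834504 = 5007025*(-925 + 1090)/834504 = (5007025/834504)*165 = 25035125/25288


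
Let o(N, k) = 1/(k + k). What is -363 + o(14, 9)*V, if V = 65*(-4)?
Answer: -3397/9 ≈ -377.44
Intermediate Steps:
V = -260
o(N, k) = 1/(2*k)
-363 + o(14, 9)*V = -363 + ((½)/9)*(-260) = -363 + ((½)*(⅑))*(-260) = -363 + (1/18)*(-260) = -363 - 130/9 = -3397/9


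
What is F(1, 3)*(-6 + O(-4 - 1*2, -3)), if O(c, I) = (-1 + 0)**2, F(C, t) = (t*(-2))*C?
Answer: 30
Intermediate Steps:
F(C, t) = -2*C*t (F(C, t) = (-2*t)*C = -2*C*t)
O(c, I) = 1 (O(c, I) = (-1)**2 = 1)
F(1, 3)*(-6 + O(-4 - 1*2, -3)) = (-2*1*3)*(-6 + 1) = -6*(-5) = 30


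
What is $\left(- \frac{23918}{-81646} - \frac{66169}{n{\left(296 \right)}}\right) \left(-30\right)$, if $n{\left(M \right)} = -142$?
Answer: $- \frac{40543728975}{2898433} \approx -13988.0$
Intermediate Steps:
$\left(- \frac{23918}{-81646} - \frac{66169}{n{\left(296 \right)}}\right) \left(-30\right) = \left(- \frac{23918}{-81646} - \frac{66169}{-142}\right) \left(-30\right) = \left(\left(-23918\right) \left(- \frac{1}{81646}\right) - - \frac{66169}{142}\right) \left(-30\right) = \left(\frac{11959}{40823} + \frac{66169}{142}\right) \left(-30\right) = \frac{2702915265}{5796866} \left(-30\right) = - \frac{40543728975}{2898433}$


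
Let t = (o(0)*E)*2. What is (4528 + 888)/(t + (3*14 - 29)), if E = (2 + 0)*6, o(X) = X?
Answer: 5416/13 ≈ 416.62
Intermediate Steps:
E = 12 (E = 2*6 = 12)
t = 0 (t = (0*12)*2 = 0*2 = 0)
(4528 + 888)/(t + (3*14 - 29)) = (4528 + 888)/(0 + (3*14 - 29)) = 5416/(0 + (42 - 29)) = 5416/(0 + 13) = 5416/13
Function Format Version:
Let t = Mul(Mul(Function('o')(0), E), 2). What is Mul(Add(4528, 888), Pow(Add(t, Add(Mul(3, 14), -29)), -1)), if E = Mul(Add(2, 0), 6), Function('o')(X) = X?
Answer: Rational(5416, 13) ≈ 416.62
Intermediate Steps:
E = 12 (E = Mul(2, 6) = 12)
t = 0 (t = Mul(Mul(0, 12), 2) = Mul(0, 2) = 0)
Mul(Add(4528, 888), Pow(Add(t, Add(Mul(3, 14), -29)), -1)) = Mul(Add(4528, 888), Pow(Add(0, Add(Mul(3, 14), -29)), -1)) = Mul(5416, Pow(Add(0, Add(42, -29)), -1)) = Mul(5416, Pow(Add(0, 13), -1)) = Mul(5416, Pow(13, -1)) = Mul(5416, Rational(1, 13)) = Rational(5416, 13)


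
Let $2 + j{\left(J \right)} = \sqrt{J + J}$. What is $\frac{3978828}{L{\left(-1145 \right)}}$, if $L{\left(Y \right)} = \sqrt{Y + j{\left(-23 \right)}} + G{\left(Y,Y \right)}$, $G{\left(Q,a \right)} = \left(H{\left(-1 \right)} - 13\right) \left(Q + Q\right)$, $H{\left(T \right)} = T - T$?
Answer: $- \frac{3978828}{-29770 - \sqrt{-1147 + i \sqrt{46}}} \approx 133.65 - 0.15205 i$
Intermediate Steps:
$H{\left(T \right)} = 0$
$G{\left(Q,a \right)} = - 26 Q$ ($G{\left(Q,a \right)} = \left(0 - 13\right) \left(Q + Q\right) = - 13 \cdot 2 Q = - 26 Q$)
$j{\left(J \right)} = -2 + \sqrt{2} \sqrt{J}$ ($j{\left(J \right)} = -2 + \sqrt{J + J} = -2 + \sqrt{2 J} = -2 + \sqrt{2} \sqrt{J}$)
$L{\left(Y \right)} = \sqrt{-2 + Y + i \sqrt{46}} - 26 Y$ ($L{\left(Y \right)} = \sqrt{Y - \left(2 - \sqrt{2} \sqrt{-23}\right)} - 26 Y = \sqrt{Y - \left(2 - \sqrt{2} i \sqrt{23}\right)} - 26 Y = \sqrt{Y - \left(2 - i \sqrt{46}\right)} - 26 Y = \sqrt{-2 + Y + i \sqrt{46}} - 26 Y$)
$\frac{3978828}{L{\left(-1145 \right)}} = \frac{3978828}{\sqrt{-2 - 1145 + i \sqrt{46}} - -29770} = \frac{3978828}{\sqrt{-1147 + i \sqrt{46}} + 29770} = \frac{3978828}{29770 + \sqrt{-1147 + i \sqrt{46}}}$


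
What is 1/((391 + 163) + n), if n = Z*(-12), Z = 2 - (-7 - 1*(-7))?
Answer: 1/530 ≈ 0.0018868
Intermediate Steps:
Z = 2 (Z = 2 - (-7 + 7) = 2 - 1*0 = 2 + 0 = 2)
n = -24 (n = 2*(-12) = -24)
1/((391 + 163) + n) = 1/((391 + 163) - 24) = 1/(554 - 24) = 1/530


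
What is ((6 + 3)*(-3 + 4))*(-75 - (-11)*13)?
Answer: 612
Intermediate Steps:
((6 + 3)*(-3 + 4))*(-75 - (-11)*13) = (9*1)*(-75 - 1*(-143)) = 9*(-75 + 143) = 9*68 = 612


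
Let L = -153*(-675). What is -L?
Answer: -103275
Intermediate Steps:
L = 103275
-L = -1*103275 = -103275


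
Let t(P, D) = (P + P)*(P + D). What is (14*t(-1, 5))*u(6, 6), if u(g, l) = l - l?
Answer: 0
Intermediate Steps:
t(P, D) = 2*P*(D + P) (t(P, D) = (2*P)*(D + P) = 2*P*(D + P))
u(g, l) = 0
(14*t(-1, 5))*u(6, 6) = (14*(2*(-1)*(5 - 1)))*0 = (14*(2*(-1)*4))*0 = (14*(-8))*0 = -112*0 = 0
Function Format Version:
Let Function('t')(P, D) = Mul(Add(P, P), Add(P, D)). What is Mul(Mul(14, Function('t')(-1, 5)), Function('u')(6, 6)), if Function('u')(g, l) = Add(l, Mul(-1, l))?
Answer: 0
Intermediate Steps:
Function('t')(P, D) = Mul(2, P, Add(D, P)) (Function('t')(P, D) = Mul(Mul(2, P), Add(D, P)) = Mul(2, P, Add(D, P)))
Function('u')(g, l) = 0
Mul(Mul(14, Function('t')(-1, 5)), Function('u')(6, 6)) = Mul(Mul(14, Mul(2, -1, Add(5, -1))), 0) = Mul(Mul(14, Mul(2, -1, 4)), 0) = Mul(Mul(14, -8), 0) = Mul(-112, 0) = 0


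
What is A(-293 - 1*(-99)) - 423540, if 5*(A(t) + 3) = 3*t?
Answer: -2118297/5 ≈ -4.2366e+5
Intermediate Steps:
A(t) = -3 + 3*t/5 (A(t) = -3 + (3*t)/5 = -3 + 3*t/5)
A(-293 - 1*(-99)) - 423540 = (-3 + 3*(-293 - 1*(-99))/5) - 423540 = (-3 + 3*(-293 + 99)/5) - 423540 = (-3 + (3/5)*(-194)) - 423540 = (-3 - 582/5) - 423540 = -597/5 - 423540 = -2118297/5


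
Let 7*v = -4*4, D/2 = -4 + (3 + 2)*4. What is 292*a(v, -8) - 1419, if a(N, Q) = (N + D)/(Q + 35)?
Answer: -207455/189 ≈ -1097.6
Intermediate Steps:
D = 32 (D = 2*(-4 + (3 + 2)*4) = 2*(-4 + 5*4) = 2*(-4 + 20) = 2*16 = 32)
v = -16/7 (v = (-4*4)/7 = (⅐)*(-16) = -16/7 ≈ -2.2857)
a(N, Q) = (32 + N)/(35 + Q) (a(N, Q) = (N + 32)/(Q + 35) = (32 + N)/(35 + Q))
292*a(v, -8) - 1419 = 292*((32 - 16/7)/(35 - 8)) - 1419 = 292*((208/7)/27) - 1419 = 292*((1/27)*(208/7)) - 1419 = 292*(208/189) - 1419 = 60736/189 - 1419 = -207455/189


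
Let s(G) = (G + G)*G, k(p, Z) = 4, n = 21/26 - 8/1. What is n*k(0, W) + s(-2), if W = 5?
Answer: -270/13 ≈ -20.769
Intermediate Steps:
n = -187/26 (n = 21*(1/26) - 8*1 = 21/26 - 8 = -187/26 ≈ -7.1923)
s(G) = 2*G² (s(G) = (2*G)*G = 2*G²)
n*k(0, W) + s(-2) = -187/26*4 + 2*(-2)² = -374/13 + 2*4 = -374/13 + 8 = -270/13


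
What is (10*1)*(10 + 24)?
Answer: 340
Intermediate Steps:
(10*1)*(10 + 24) = 10*34 = 340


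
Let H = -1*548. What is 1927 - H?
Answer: 2475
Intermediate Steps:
H = -548
1927 - H = 1927 - 1*(-548) = 1927 + 548 = 2475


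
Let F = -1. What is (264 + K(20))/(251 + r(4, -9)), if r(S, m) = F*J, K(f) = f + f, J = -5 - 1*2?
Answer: 152/129 ≈ 1.1783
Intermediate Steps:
J = -7 (J = -5 - 2 = -7)
K(f) = 2*f
r(S, m) = 7 (r(S, m) = -1*(-7) = 7)
(264 + K(20))/(251 + r(4, -9)) = (264 + 2*20)/(251 + 7) = (264 + 40)/258 = 304*(1/258) = 152/129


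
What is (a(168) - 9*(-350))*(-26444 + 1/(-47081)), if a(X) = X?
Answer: -4130943063870/47081 ≈ -8.7741e+7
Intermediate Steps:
(a(168) - 9*(-350))*(-26444 + 1/(-47081)) = (168 - 9*(-350))*(-26444 + 1/(-47081)) = (168 + 3150)*(-26444 - 1/47081) = 3318*(-1245009965/47081) = -4130943063870/47081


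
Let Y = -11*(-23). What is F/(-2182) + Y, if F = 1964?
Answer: 275041/1091 ≈ 252.10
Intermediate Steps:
Y = 253
F/(-2182) + Y = 1964/(-2182) + 253 = 1964*(-1/2182) + 253 = -982/1091 + 253 = 275041/1091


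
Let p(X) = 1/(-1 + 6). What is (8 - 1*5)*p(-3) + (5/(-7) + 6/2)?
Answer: 101/35 ≈ 2.8857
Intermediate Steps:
p(X) = 1/5
(8 - 1*5)*p(-3) + (5/(-7) + 6/2) = (8 - 1*5)*(1/5) + (5/(-7) + 6/2) = (8 - 5)*(1/5) + (5*(-1/7) + 6*(1/2)) = 3*(1/5) + (-5/7 + 3) = 3/5 + 16/7 = 101/35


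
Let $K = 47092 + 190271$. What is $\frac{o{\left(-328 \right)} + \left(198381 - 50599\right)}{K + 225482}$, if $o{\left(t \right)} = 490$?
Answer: $\frac{148272}{462845} \approx 0.32035$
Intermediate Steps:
$K = 237363$
$\frac{o{\left(-328 \right)} + \left(198381 - 50599\right)}{K + 225482} = \frac{490 + \left(198381 - 50599\right)}{237363 + 225482} = \frac{490 + 147782}{462845} = 148272 \cdot \frac{1}{462845} = \frac{148272}{462845}$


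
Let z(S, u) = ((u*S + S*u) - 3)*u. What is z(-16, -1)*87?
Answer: -2523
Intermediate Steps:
z(S, u) = u*(-3 + 2*S*u) (z(S, u) = ((S*u + S*u) - 3)*u = (2*S*u - 3)*u = (-3 + 2*S*u)*u = u*(-3 + 2*S*u))
z(-16, -1)*87 = -(-3 + 2*(-16)*(-1))*87 = -(-3 + 32)*87 = -1*29*87 = -29*87 = -2523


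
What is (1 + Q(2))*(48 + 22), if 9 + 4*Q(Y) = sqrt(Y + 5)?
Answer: -175/2 + 35*sqrt(7)/2 ≈ -41.199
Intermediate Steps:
Q(Y) = -9/4 + sqrt(5 + Y)/4 (Q(Y) = -9/4 + sqrt(Y + 5)/4 = -9/4 + sqrt(5 + Y)/4)
(1 + Q(2))*(48 + 22) = (1 + (-9/4 + sqrt(5 + 2)/4))*(48 + 22) = (1 + (-9/4 + sqrt(7)/4))*70 = (-5/4 + sqrt(7)/4)*70 = -175/2 + 35*sqrt(7)/2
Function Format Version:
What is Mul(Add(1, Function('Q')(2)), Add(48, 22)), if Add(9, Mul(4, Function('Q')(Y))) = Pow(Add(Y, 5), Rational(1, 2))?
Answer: Add(Rational(-175, 2), Mul(Rational(35, 2), Pow(7, Rational(1, 2)))) ≈ -41.199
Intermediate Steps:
Function('Q')(Y) = Add(Rational(-9, 4), Mul(Rational(1, 4), Pow(Add(5, Y), Rational(1, 2)))) (Function('Q')(Y) = Add(Rational(-9, 4), Mul(Rational(1, 4), Pow(Add(Y, 5), Rational(1, 2)))) = Add(Rational(-9, 4), Mul(Rational(1, 4), Pow(Add(5, Y), Rational(1, 2)))))
Mul(Add(1, Function('Q')(2)), Add(48, 22)) = Mul(Add(1, Add(Rational(-9, 4), Mul(Rational(1, 4), Pow(Add(5, 2), Rational(1, 2))))), Add(48, 22)) = Mul(Add(1, Add(Rational(-9, 4), Mul(Rational(1, 4), Pow(7, Rational(1, 2))))), 70) = Mul(Add(Rational(-5, 4), Mul(Rational(1, 4), Pow(7, Rational(1, 2)))), 70) = Add(Rational(-175, 2), Mul(Rational(35, 2), Pow(7, Rational(1, 2))))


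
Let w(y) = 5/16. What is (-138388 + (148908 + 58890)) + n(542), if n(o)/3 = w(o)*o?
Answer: 559345/8 ≈ 69918.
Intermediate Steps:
w(y) = 5/16 (w(y) = 5*(1/16) = 5/16)
n(o) = 15*o/16 (n(o) = 3*(5*o/16) = 15*o/16)
(-138388 + (148908 + 58890)) + n(542) = (-138388 + (148908 + 58890)) + (15/16)*542 = (-138388 + 207798) + 4065/8 = 69410 + 4065/8 = 559345/8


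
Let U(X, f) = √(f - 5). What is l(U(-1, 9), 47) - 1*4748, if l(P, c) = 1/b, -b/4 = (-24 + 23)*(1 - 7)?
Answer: -113953/24 ≈ -4748.0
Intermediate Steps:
U(X, f) = √(-5 + f)
b = -24 (b = -4*(-24 + 23)*(1 - 7) = -(-4)*(-6) = -4*6 = -24)
l(P, c) = -1/24 (l(P, c) = 1/(-24) = -1/24)
l(U(-1, 9), 47) - 1*4748 = -1/24 - 1*4748 = -1/24 - 4748 = -113953/24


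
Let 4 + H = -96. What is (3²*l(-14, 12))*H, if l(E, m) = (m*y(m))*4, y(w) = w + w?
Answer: -1036800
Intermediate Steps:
H = -100 (H = -4 - 96 = -100)
y(w) = 2*w
l(E, m) = 8*m² (l(E, m) = (m*(2*m))*4 = (2*m²)*4 = 8*m²)
(3²*l(-14, 12))*H = (3²*(8*12²))*(-100) = (9*(8*144))*(-100) = (9*1152)*(-100) = 10368*(-100) = -1036800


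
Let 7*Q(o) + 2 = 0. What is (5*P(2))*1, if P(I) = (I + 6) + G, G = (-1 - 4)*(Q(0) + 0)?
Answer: 330/7 ≈ 47.143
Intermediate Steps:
Q(o) = -2/7 (Q(o) = -2/7 + (1/7)*0 = -2/7 + 0 = -2/7)
G = 10/7 (G = (-1 - 4)*(-2/7 + 0) = -5*(-2/7) = 10/7 ≈ 1.4286)
P(I) = 52/7 + I (P(I) = (I + 6) + 10/7 = (6 + I) + 10/7 = 52/7 + I)
(5*P(2))*1 = (5*(52/7 + 2))*1 = (5*(66/7))*1 = (330/7)*1 = 330/7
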